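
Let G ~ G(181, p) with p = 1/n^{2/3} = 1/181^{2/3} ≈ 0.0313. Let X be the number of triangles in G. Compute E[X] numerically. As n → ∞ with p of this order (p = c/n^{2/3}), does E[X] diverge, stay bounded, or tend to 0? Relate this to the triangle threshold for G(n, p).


Number of potential triangles: C(181, 3) = 971970.
Each occurs with probability p³ ≈ (0.0313)³ ≈ 3.05241e-05.
By linearity: E[X] = C(181, 3)·p³ ≈ 971970 · 3.05241e-05 ≈ 29.669.
Since α = 2/3 < 1, p = c/n^{2/3} ≫ 1/n is above the triangle threshold p ~ 1/n. Asymptotically E[X] ~ (c³/6)·n^{3(1−α)} = (1³/6)·n^{1} → ∞; triangles are abundant w.h.p.

E[X] ≈ 29.669; in regime p = Θ(1/n^{2/3}) E[X] diverges (above the triangle threshold p ~ 1/n).


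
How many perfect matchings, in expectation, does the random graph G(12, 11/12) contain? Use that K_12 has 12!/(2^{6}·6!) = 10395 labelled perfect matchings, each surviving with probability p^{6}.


K_12 has 12!/(2^{6}·6!) = 10395 labelled perfect matchings.
For each such perfect matching H, let X_H = 1 if all 6 edges of H are present in G. Then P[X_H = 1] = p^{6} = (11/12)^{6} = 1771561/2985984.
By linearity of expectation: E[X] = Σ_H E[X_H] = 10395 · p^{6} = 10395 · 1771561/2985984 = 682050985/110592.
Numerically: E[X] ≈ 6167.3.

E[X] = 10395 · (11/12)^{6} = 682050985/110592 ≈ 6167.3.


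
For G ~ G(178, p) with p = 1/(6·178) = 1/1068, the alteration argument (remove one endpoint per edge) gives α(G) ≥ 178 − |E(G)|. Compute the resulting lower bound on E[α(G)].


E[|E(G)|] = C(178, 2)·p = 15753 · (1/1068) = 59/4.
E[α(G)] ≥ n − E[|E(G)|] = 178 − 59/4 = 653/4.
Numerically: ≈ 163.25000.
(This is only a lower bound; the true E[α(G)] may be larger.)

E[α(G)] ≥ 653/4 ≈ 163.25000.


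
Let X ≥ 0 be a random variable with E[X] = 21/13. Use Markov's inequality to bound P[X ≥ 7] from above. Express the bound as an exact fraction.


μ = E[X] = 21/13, a = 7.
Markov: P[X ≥ 7] ≤ μ/a = (21/13)/7 = 3/13.
Numerically: ≈ 0.23077.
(Since a = 7 > μ = 1.61538, the bound 3/13 is < 1 and informative.)

P[X ≥ 7] ≤ 3/13 ≈ 0.23077.


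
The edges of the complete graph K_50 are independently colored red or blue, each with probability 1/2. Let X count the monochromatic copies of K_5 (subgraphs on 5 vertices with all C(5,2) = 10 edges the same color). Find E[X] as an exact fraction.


Let X = Σ_S X_S over the C(50, 5) = 2118760 subsets S of size 5, where X_S = 1 if the K_5 on S is monochromatic.
For a fixed S, the K_5 on S has C(5, 2) = 10 edges. P[all 10 edges red] = (1/2)^10, and likewise for blue, so P[monochromatic] = 2·(1/2)^10 = 2^{1 − 10} = 1/512.
By linearity: E[X] = C(50, 5) · 2^{1 − 10} = 2118760 · 1/512 = 264845/64.
Numerically: E[X] ≈ 4138.203125.

E[X] = C(50,5)·2^(1−C(5,2)) = 264845/64 ≈ 4138.203125.


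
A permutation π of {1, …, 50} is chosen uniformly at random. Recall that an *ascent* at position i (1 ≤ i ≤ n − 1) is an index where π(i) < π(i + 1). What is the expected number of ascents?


Write X = Σ X_I over i = 1, …, 49, with X_I the indicator of one ascent.
There are 49 indicators.
For each fixed i, the pair (π(i), π(i+1)) is a uniformly random ordered pair of distinct values from {1, …, 50}; by symmetry P[π(i) < π(i+1)] = 1/2.
By linearity: E[X] = 49 · (1/2) = (50 − 1) · (1/2) = 49/2 ≈ 24.500000.

E[X] = 49/2 = 24.500000.


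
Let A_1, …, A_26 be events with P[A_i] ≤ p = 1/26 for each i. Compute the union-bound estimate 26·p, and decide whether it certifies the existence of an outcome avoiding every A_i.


Union bound: P[∪_{i=1}^{26} A_i] ≤ Σ_i P[A_i] ≤ 26·p = 26·(1/26) = 1.
Numerically: 1 ≈ 1.00000.
Is 1 < 1? NO.
Since the bound 1 is ≥ 1, the union bound is uninformative here; it does NOT by itself certify existence.

26·p = 1 ≈ 1.00000; existence NOT certified by the union bound.


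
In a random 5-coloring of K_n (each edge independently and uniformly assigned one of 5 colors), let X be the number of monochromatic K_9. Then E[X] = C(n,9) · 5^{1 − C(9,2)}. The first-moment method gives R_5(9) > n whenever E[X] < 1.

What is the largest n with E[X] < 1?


We need C(n, 9) · 5^{1 − 36} < 1, i.e. C(n, 9) < 5^{36 − 1} = 2910383045673370361328125.
Check values of n near the boundary:
  n = 2170: C(2170, 9) = 2891746779868845075610510; 2891746779868845075610510 < 2910383045673370361328125? YES
  n = 2171: C(2171, 9) = 2903784578674959601827205; 2903784578674959601827205 < 2910383045673370361328125? YES
  n = 2172: C(2172, 9) = 2915866900084148060642020; 2915866900084148060642020 < 2910383045673370361328125? NO
  n = 2173: C(2173, 9) = 2927993888115921319674265; 2927993888115921319674265 < 2910383045673370361328125? NO
  n = 2174: C(2174, 9) = 2940165687188920530702934; 2940165687188920530702934 < 2910383045673370361328125? NO
The largest n with C(n, 9) < 2910383045673370361328125 is n = 2171 (where E[X] = 580756915734991920365441/582076609134674072265625 ≈ 0.9977). Hence R_5(9) > 2171, i.e. R_5(9) ≥ 2172.

Largest n = 2171; hence R_5(9) > 2171.


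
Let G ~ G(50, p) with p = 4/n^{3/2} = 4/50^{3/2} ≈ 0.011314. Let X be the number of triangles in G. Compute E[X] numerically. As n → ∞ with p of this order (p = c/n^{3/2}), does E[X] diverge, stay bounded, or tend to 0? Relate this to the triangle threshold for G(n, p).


Number of potential triangles: C(50, 3) = 19600.
Each occurs with probability p³ ≈ (0.011314)³ ≈ 1.4481547e-06.
By linearity: E[X] = C(50, 3)·p³ ≈ 19600 · 1.4481547e-06 ≈ 0.02838.
Since α = 3/2 > 1, p = c/n^{3/2} = o(1/n) is below the triangle threshold p ~ 1/n. Asymptotically E[X] ~ (c³/6)·n^{3(1−α)} = (4³/6)·n^{-1.5} → 0, so by Markov's inequality G has no triangles w.h.p.

E[X] ≈ 0.02838; in regime p = Θ(1/n^{3/2}) E[X] tends to 0 (below the triangle threshold p ~ 1/n).


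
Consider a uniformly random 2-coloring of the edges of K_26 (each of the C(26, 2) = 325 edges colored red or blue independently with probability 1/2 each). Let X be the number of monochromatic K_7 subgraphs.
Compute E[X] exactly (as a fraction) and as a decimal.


Let X = Σ_S X_S over the C(26, 7) = 657800 subsets S of size 7, where X_S = 1 if the K_7 on S is monochromatic.
For a fixed S, the K_7 on S has C(7, 2) = 21 edges. P[all 21 edges red] = (1/2)^21, and likewise for blue, so P[monochromatic] = 2·(1/2)^21 = 2^{1 − 21} = 1/1048576.
By linearity: E[X] = C(26, 7) · 2^{1 − 21} = 657800 · 1/1048576 = 82225/131072.
Numerically: E[X] ≈ 0.62733.

E[X] = C(26,7)·2^(1−C(7,2)) = 82225/131072 ≈ 0.62733.


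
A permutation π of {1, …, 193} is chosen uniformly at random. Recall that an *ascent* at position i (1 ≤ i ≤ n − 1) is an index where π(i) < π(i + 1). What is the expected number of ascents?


Write X = Σ X_I over i = 1, …, 192, with X_I the indicator of one ascent.
There are 192 indicators.
For each fixed i, the pair (π(i), π(i+1)) is a uniformly random ordered pair of distinct values from {1, …, 193}; by symmetry P[π(i) < π(i+1)] = 1/2.
By linearity: E[X] = 192 · (1/2) = (193 − 1) · (1/2) = 96 ≈ 96.000000.

E[X] = 96 = 96.000000.


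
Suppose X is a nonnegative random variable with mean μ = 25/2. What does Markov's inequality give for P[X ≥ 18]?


μ = E[X] = 25/2, a = 18.
Markov: P[X ≥ 18] ≤ μ/a = (25/2)/18 = 25/36.
Numerically: ≈ 0.6944.
(Since a = 18 > μ = 12.5000, the bound 25/36 is < 1 and informative.)

P[X ≥ 18] ≤ 25/36 ≈ 0.6944.


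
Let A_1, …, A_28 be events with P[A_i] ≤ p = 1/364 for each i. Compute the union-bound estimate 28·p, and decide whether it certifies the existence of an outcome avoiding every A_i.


Union bound: P[∪_{i=1}^{28} A_i] ≤ Σ_i P[A_i] ≤ 28·p = 28·(1/364) = 1/13.
Numerically: 1/13 ≈ 0.076923.
Is 1/13 < 1? YES.
Since P[∪ A_i] ≤ 1/13 < 1, the complement has P[∩ A_i^c] ≥ 1 − 1/13 = 12/13 > 0, so some outcome avoids every A_i.

28·p = 1/13 ≈ 0.076923; existence CERTIFIED by the union bound.


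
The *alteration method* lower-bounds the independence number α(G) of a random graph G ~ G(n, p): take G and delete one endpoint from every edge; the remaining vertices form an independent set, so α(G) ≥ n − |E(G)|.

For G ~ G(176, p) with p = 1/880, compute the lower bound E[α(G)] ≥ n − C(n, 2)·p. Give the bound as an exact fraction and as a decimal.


E[|E(G)|] = C(176, 2)·p = 15400 · (1/880) = 35/2.
E[α(G)] ≥ n − E[|E(G)|] = 176 − 35/2 = 317/2.
Numerically: ≈ 158.500000.
(This is only a lower bound; the true E[α(G)] may be larger.)

E[α(G)] ≥ 317/2 ≈ 158.500000.


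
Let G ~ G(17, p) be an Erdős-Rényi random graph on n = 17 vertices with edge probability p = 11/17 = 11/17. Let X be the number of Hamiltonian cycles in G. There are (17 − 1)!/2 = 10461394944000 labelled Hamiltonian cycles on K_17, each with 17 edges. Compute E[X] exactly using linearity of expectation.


K_17 has (17 − 1)!/2 = 10461394944000 labelled Hamiltonian cycles.
For each such Hamiltonian cycle H, let X_H = 1 if all 17 edges of H are present in G. Then P[X_H = 1] = p^{17} = (11/17)^{17} = 505447028499293771/827240261886336764177.
By linearity of expectation: E[X] = Σ_H E[X_H] = 10461394944000 · p^{17} = 10461394944000 · 505447028499293771/827240261886336764177 = 5287680988402335763510093824000/827240261886336764177.
Numerically: E[X] ≈ 6.39e+09.

E[X] = 10461394944000 · (11/17)^{17} = 5287680988402335763510093824000/827240261886336764177 ≈ 6.39e+09.


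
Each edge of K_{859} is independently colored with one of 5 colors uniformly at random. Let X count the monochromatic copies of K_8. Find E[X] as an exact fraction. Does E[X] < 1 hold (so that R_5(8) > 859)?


E[X] = C(859, 8) · 5^{1 − 28} = 7115855595170747139 · 5^{−27} = 7115855595170747139/7450580596923828125.
As a reduced fraction: E[X] = 7115855595170747139/7450580596923828125 ≈ 0.9550740.
Is E[X] < 1? YES.
Since E[X] < 1, there exists a 5-coloring of K_{859} with no monochromatic K_8; hence R_5(8) > 859.

E[X] = 7115855595170747139/7450580596923828125 ≈ 0.9550740; E[X] < 1, so R_5(8) > 859.


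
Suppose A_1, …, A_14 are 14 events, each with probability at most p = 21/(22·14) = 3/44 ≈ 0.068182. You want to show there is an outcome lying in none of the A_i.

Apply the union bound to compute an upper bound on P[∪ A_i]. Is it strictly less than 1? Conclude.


Union bound: P[∪_{i=1}^{14} A_i] ≤ Σ_i P[A_i] ≤ 14·p = 14·(3/44) = 21/22.
Numerically: 21/22 ≈ 0.954545.
Is 21/22 < 1? YES.
Since P[∪ A_i] ≤ 21/22 < 1, the complement has P[∩ A_i^c] ≥ 1 − 21/22 = 1/22 > 0, so some outcome avoids every A_i.

14·p = 21/22 ≈ 0.954545; existence CERTIFIED by the union bound.


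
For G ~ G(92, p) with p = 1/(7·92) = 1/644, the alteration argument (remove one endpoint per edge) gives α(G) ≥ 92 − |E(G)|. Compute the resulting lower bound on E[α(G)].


E[|E(G)|] = C(92, 2)·p = 4186 · (1/644) = 13/2.
E[α(G)] ≥ n − E[|E(G)|] = 92 − 13/2 = 171/2.
Numerically: ≈ 85.500000.
(This is only a lower bound; the true E[α(G)] may be larger.)

E[α(G)] ≥ 171/2 ≈ 85.500000.


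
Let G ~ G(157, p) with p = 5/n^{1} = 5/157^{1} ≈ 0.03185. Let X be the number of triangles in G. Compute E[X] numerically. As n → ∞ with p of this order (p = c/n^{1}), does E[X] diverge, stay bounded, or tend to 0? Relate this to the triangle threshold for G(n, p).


Number of potential triangles: C(157, 3) = 632710.
Each occurs with probability p³ ≈ (0.03185)³ ≈ 3.230063e-05.
By linearity: E[X] = C(157, 3)·p³ ≈ 632710 · 3.230063e-05 ≈ 20.4369.
Here α = 1, so p = 5/n is exactly at the triangle threshold p ~ 1/n. Asymptotically E[X] → c³/6 = 5³/6 = 125/6 ≈ 20.8333, a bounded constant. In this regime the triangle count is asymptotically Poisson(c³/6).

E[X] ≈ 20.4369; in regime p = Θ(1/n^{1}) E[X] stays bounded (at the triangle threshold p ~ 1/n).


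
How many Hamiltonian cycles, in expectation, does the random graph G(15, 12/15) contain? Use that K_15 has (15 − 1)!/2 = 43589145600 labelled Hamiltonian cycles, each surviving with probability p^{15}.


K_15 has (15 − 1)!/2 = 43589145600 labelled Hamiltonian cycles.
For each such Hamiltonian cycle H, let X_H = 1 if all 15 edges of H are present in G. Then P[X_H = 1] = p^{15} = (4/5)^{15} = 1073741824/30517578125.
Summing the indicators: E[X] = Σ_H E[X_H] = 43589145600 · p^{15} = 43589145600 · 1073741824/30517578125 = 1872139548125822976/1220703125.
Numerically: E[X] ≈ 1.53e+09.

E[X] = 43589145600 · (4/5)^{15} = 1872139548125822976/1220703125 ≈ 1.53e+09.


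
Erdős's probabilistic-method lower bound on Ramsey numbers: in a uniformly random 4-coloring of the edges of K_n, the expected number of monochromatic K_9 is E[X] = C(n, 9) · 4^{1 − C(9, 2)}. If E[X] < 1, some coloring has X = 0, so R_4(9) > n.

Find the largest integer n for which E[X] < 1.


We need C(n, 9) · 4^{1 − 36} < 1, i.e. C(n, 9) < 4^{36 − 1} = 1180591620717411303424.
Check values of n near the boundary:
  n = 911: C(911, 9) = 1144686900492291197405; 1144686900492291197405 < 1180591620717411303424? YES
  n = 912: C(912, 9) = 1156095740032081475120; 1156095740032081475120 < 1180591620717411303424? YES
  n = 913: C(913, 9) = 1167605542753639808390; 1167605542753639808390 < 1180591620717411303424? YES
  n = 914: C(914, 9) = 1179217089587653905932; 1179217089587653905932 < 1180591620717411303424? YES
  n = 915: C(915, 9) = 1190931166636537885130; 1190931166636537885130 < 1180591620717411303424? NO
  n = 916: C(916, 9) = 1202748565202942340440; 1202748565202942340440 < 1180591620717411303424? NO
  n = 917: C(917, 9) = 1214670081818390006810; 1214670081818390006810 < 1180591620717411303424? NO
The largest n with C(n, 9) < 1180591620717411303424 is n = 914 (where E[X] = 294804272396913476483/295147905179352825856 ≈ 0.9988357). Hence R_4(9) > 914, i.e. R_4(9) ≥ 915.

Largest n = 914; hence R_4(9) > 914.


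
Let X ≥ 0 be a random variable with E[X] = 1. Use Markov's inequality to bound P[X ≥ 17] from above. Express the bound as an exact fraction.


μ = E[X] = 1, a = 17.
Markov: P[X ≥ 17] ≤ μ/a = (1)/17 = 1/17.
Numerically: ≈ 0.058824.
(Since a = 17 > μ = 1.000000, the bound 1/17 is < 1 and informative.)

P[X ≥ 17] ≤ 1/17 ≈ 0.058824.


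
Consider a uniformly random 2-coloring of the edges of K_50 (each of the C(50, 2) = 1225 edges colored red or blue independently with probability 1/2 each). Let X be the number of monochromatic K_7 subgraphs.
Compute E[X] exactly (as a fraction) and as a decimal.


Let X = Σ_S X_S over the C(50, 7) = 99884400 subsets S of size 7, where X_S = 1 if the K_7 on S is monochromatic.
For a fixed S, the K_7 on S has C(7, 2) = 21 edges. P[all 21 edges red] = (1/2)^21, and likewise for blue, so P[monochromatic] = 2·(1/2)^21 = 2^{1 − 21} = 1/1048576.
By linearity: E[X] = C(50, 7) · 2^{1 − 21} = 99884400 · 1/1048576 = 6242775/65536.
Numerically: E[X] ≈ 95.25719.

E[X] = C(50,7)·2^(1−C(7,2)) = 6242775/65536 ≈ 95.25719.


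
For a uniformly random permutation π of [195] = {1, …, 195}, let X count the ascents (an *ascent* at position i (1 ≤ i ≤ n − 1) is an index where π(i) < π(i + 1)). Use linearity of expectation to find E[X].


Write X = Σ X_I over i = 1, …, 194, with X_I the indicator of one ascent.
There are 194 indicators.
For each fixed i, the pair (π(i), π(i+1)) is a uniformly random ordered pair of distinct values from {1, …, 195}; by symmetry P[π(i) < π(i+1)] = 1/2.
By linearity: E[X] = 194 · (1/2) = (195 − 1) · (1/2) = 97 ≈ 97.000.

E[X] = 97 = 97.000.


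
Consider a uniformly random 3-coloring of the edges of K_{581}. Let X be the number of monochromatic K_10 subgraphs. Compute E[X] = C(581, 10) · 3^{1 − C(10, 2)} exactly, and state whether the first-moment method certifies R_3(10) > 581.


E[X] = C(581, 10) · 3^{1 − 45} = 1117316416086113363120 · 3^{−44} = 1117316416086113363120/984770902183611232881.
As a reduced fraction: E[X] = 1117316416086113363120/984770902183611232881 ≈ 1.1345953.
Is E[X] < 1? NO.
Since E[X] ≥ 1, the first-moment bound is inconclusive at n = 581; it does NOT by itself certify R_3(10) > 581.

E[X] = 1117316416086113363120/984770902183611232881 ≈ 1.1345953; E[X] ≥ 1; first-moment method inconclusive here.


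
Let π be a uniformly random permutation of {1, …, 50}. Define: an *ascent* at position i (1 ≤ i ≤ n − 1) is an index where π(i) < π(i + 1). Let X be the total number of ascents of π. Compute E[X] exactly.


Write X = Σ X_I over i = 1, …, 49, with X_I the indicator of one ascent.
There are 49 indicators.
For each fixed i, the pair (π(i), π(i+1)) is a uniformly random ordered pair of distinct values from {1, …, 50}; by symmetry P[π(i) < π(i+1)] = 1/2.
By linearity: E[X] = 49 · (1/2) = (50 − 1) · (1/2) = 49/2 ≈ 24.500.

E[X] = 49/2 = 24.500.


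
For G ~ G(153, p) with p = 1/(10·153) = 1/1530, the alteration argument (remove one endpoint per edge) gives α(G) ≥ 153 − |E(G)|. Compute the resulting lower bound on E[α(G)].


E[|E(G)|] = C(153, 2)·p = 11628 · (1/1530) = 38/5.
E[α(G)] ≥ n − E[|E(G)|] = 153 − 38/5 = 727/5.
Numerically: ≈ 145.400.
(This is only a lower bound; the true E[α(G)] may be larger.)

E[α(G)] ≥ 727/5 ≈ 145.400.


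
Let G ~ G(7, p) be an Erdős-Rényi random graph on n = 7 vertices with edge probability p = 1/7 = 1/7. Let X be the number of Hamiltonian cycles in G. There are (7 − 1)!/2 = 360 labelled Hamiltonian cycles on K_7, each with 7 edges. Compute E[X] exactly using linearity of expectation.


K_7 has (7 − 1)!/2 = 360 labelled Hamiltonian cycles.
For each such Hamiltonian cycle H, let X_H = 1 if all 7 edges of H are present in G. Then P[X_H = 1] = p^{7} = (1/7)^{7} = 1/823543.
Summing the indicators: E[X] = Σ_H E[X_H] = 360 · p^{7} = 360 · 1/823543 = 360/823543.
Numerically: E[X] ≈ 0.000437.

E[X] = 360 · (1/7)^{7} = 360/823543 ≈ 0.000437.


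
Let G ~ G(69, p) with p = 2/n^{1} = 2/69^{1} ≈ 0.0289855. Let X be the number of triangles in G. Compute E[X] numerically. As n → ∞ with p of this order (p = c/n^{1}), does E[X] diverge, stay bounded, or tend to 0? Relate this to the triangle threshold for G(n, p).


Number of potential triangles: C(69, 3) = 52394.
Each occurs with probability p³ ≈ (0.0289855)³ ≈ 2.43524531e-05.
By linearity: E[X] = C(69, 3)·p³ ≈ 52394 · 2.43524531e-05 ≈ 1.275922.
Here α = 1, so p = 2/n is exactly at the triangle threshold p ~ 1/n. Asymptotically E[X] → c³/6 = 2³/6 = 4/3 ≈ 1.333333, a bounded constant. In this regime the triangle count is asymptotically Poisson(c³/6).

E[X] ≈ 1.275922; in regime p = Θ(1/n^{1}) E[X] stays bounded (at the triangle threshold p ~ 1/n).


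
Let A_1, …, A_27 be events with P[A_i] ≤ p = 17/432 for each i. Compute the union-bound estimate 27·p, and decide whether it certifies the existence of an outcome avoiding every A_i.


Union bound: P[∪_{i=1}^{27} A_i] ≤ Σ_i P[A_i] ≤ 27·p = 27·(17/432) = 17/16.
Numerically: 17/16 ≈ 1.0625000.
Is 17/16 < 1? NO.
Since the bound 17/16 is ≥ 1, the union bound is uninformative here; it does NOT by itself certify existence.

27·p = 17/16 ≈ 1.0625000; existence NOT certified by the union bound.


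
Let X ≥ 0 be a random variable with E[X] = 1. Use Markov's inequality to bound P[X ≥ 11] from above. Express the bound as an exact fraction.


μ = E[X] = 1, a = 11.
Markov: P[X ≥ 11] ≤ μ/a = (1)/11 = 1/11.
Numerically: ≈ 0.091.
(Since a = 11 > μ = 1.000, the bound 1/11 is < 1 and informative.)

P[X ≥ 11] ≤ 1/11 ≈ 0.091.


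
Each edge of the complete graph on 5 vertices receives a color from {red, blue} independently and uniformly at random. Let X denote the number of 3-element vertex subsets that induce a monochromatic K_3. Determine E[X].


Let X = Σ_S X_S over the C(5, 3) = 10 subsets S of size 3, where X_S = 1 if the K_3 on S is monochromatic.
For a fixed S, the K_3 on S has C(3, 2) = 3 edges. P[all 3 edges red] = (1/2)^3, and likewise for blue, so P[monochromatic] = 2·(1/2)^3 = 2^{1 − 3} = 1/4.
Summing: E[X] = C(5, 3) · 2^{1 − 3} = 10 · 1/4 = 5/2.
Numerically: E[X] ≈ 2.5000.

E[X] = C(5,3)·2^(1−C(3,2)) = 5/2 ≈ 2.5000.


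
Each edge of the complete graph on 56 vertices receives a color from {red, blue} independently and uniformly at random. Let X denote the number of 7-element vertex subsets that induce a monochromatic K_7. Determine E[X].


Let X = Σ_S X_S over the C(56, 7) = 231917400 subsets S of size 7, where X_S = 1 if the K_7 on S is monochromatic.
For a fixed S, the K_7 on S has C(7, 2) = 21 edges. P[all 21 edges red] = (1/2)^21, and likewise for blue, so P[monochromatic] = 2·(1/2)^21 = 2^{1 − 21} = 1/1048576.
By linearity of expectation: E[X] = C(56, 7) · 2^{1 − 21} = 231917400 · 1/1048576 = 28989675/131072.
Numerically: E[X] ≈ 221.173668.

E[X] = C(56,7)·2^(1−C(7,2)) = 28989675/131072 ≈ 221.173668.


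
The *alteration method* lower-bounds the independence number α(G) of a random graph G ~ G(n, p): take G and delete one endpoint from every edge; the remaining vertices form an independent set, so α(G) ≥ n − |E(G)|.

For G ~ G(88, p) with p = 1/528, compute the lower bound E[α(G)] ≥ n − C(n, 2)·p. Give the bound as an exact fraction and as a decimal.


E[|E(G)|] = C(88, 2)·p = 3828 · (1/528) = 29/4.
E[α(G)] ≥ n − E[|E(G)|] = 88 − 29/4 = 323/4.
Numerically: ≈ 80.7500.
(This is only a lower bound; the true E[α(G)] may be larger.)

E[α(G)] ≥ 323/4 ≈ 80.7500.


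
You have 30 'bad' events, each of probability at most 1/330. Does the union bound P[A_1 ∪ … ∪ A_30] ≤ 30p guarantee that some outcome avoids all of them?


Union bound: P[∪_{i=1}^{30} A_i] ≤ Σ_i P[A_i] ≤ 30·p = 30·(1/330) = 1/11.
Numerically: 1/11 ≈ 0.09091.
Is 1/11 < 1? YES.
Since P[∪ A_i] ≤ 1/11 < 1, the complement has P[∩ A_i^c] ≥ 1 − 1/11 = 10/11 > 0, so some outcome avoids every A_i.

30·p = 1/11 ≈ 0.09091; existence CERTIFIED by the union bound.


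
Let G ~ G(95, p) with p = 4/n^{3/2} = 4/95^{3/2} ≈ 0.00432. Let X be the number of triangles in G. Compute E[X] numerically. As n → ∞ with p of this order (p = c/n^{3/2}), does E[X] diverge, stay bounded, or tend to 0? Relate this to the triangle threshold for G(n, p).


Number of potential triangles: C(95, 3) = 138415.
Each occurs with probability p³ ≈ (0.00432)³ ≈ 8.06165e-08.
By linearity: E[X] = C(95, 3)·p³ ≈ 138415 · 8.06165e-08 ≈ 0.011.
Since α = 3/2 > 1, p = c/n^{3/2} = o(1/n) is below the triangle threshold p ~ 1/n. Asymptotically E[X] ~ (c³/6)·n^{3(1−α)} = (4³/6)·n^{-1.5} → 0, so by Markov's inequality G has no triangles w.h.p.

E[X] ≈ 0.011; in regime p = Θ(1/n^{3/2}) E[X] tends to 0 (below the triangle threshold p ~ 1/n).


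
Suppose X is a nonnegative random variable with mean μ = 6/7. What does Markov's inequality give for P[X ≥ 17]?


μ = E[X] = 6/7, a = 17.
Markov: P[X ≥ 17] ≤ μ/a = (6/7)/17 = 6/119.
Numerically: ≈ 0.050420.
(Since a = 17 > μ = 0.857143, the bound 6/119 is < 1 and informative.)

P[X ≥ 17] ≤ 6/119 ≈ 0.050420.


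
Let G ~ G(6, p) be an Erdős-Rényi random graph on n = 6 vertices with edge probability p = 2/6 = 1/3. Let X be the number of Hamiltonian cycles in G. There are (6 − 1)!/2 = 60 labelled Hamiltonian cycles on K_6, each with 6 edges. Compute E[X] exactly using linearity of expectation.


K_6 has (6 − 1)!/2 = 60 labelled Hamiltonian cycles.
For each such Hamiltonian cycle H, let X_H = 1 if all 6 edges of H are present in G. Then P[X_H = 1] = p^{6} = (1/3)^{6} = 1/729.
By linearity: E[X] = Σ_H E[X_H] = 60 · p^{6} = 60 · 1/729 = 20/243.
Numerically: E[X] ≈ 0.0823.

E[X] = 60 · (1/3)^{6} = 20/243 ≈ 0.0823.


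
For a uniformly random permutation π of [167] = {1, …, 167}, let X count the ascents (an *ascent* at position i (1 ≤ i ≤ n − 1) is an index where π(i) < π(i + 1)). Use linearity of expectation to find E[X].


Write X = Σ X_I over i = 1, …, 166, with X_I the indicator of one ascent.
There are 166 indicators.
For each fixed i, the pair (π(i), π(i+1)) is a uniformly random ordered pair of distinct values from {1, …, 167}; by symmetry P[π(i) < π(i+1)] = 1/2.
By linearity: E[X] = 166 · (1/2) = (167 − 1) · (1/2) = 83 ≈ 83.00000.

E[X] = 83 = 83.00000.


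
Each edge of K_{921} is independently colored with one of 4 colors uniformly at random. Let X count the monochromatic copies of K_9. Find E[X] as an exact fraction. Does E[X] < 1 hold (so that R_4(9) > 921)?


E[X] = C(921, 9) · 4^{1 − 36} = 1263413444025789313455 · 4^{−35} = 1263413444025789313455/1180591620717411303424.
As a reduced fraction: E[X] = 1263413444025789313455/1180591620717411303424 ≈ 1.0702.
Is E[X] < 1? NO.
Since E[X] ≥ 1, the first-moment bound is inconclusive at n = 921; it does NOT by itself certify R_4(9) > 921.

E[X] = 1263413444025789313455/1180591620717411303424 ≈ 1.0702; E[X] ≥ 1; first-moment method inconclusive here.


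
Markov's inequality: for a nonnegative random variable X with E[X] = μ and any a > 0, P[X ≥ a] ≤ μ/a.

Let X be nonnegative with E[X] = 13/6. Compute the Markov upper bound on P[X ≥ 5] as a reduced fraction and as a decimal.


μ = E[X] = 13/6, a = 5.
Markov: P[X ≥ 5] ≤ μ/a = (13/6)/5 = 13/30.
Numerically: ≈ 0.43333.
(Since a = 5 > μ = 2.16667, the bound 13/30 is < 1 and informative.)

P[X ≥ 5] ≤ 13/30 ≈ 0.43333.


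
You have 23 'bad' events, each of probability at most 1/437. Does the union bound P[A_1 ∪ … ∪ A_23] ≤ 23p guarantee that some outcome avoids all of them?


Union bound: P[∪_{i=1}^{23} A_i] ≤ Σ_i P[A_i] ≤ 23·p = 23·(1/437) = 1/19.
Numerically: 1/19 ≈ 0.05263.
Is 1/19 < 1? YES.
Since P[∪ A_i] ≤ 1/19 < 1, the complement has P[∩ A_i^c] ≥ 1 − 1/19 = 18/19 > 0, so some outcome avoids every A_i.

23·p = 1/19 ≈ 0.05263; existence CERTIFIED by the union bound.


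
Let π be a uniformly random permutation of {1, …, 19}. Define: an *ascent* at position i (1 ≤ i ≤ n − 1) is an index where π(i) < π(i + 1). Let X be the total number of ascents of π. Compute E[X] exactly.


Write X = Σ X_I over i = 1, …, 18, with X_I the indicator of one ascent.
There are 18 indicators.
For each fixed i, the pair (π(i), π(i+1)) is a uniformly random ordered pair of distinct values from {1, …, 19}; by symmetry P[π(i) < π(i+1)] = 1/2.
By linearity: E[X] = 18 · (1/2) = (19 − 1) · (1/2) = 9 ≈ 9.00000.

E[X] = 9 = 9.00000.


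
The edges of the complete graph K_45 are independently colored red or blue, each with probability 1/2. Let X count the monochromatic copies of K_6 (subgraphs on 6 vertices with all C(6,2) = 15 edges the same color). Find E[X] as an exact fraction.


Let X = Σ_S X_S over the C(45, 6) = 8145060 subsets S of size 6, where X_S = 1 if the K_6 on S is monochromatic.
For a fixed S, the K_6 on S has C(6, 2) = 15 edges. P[all 15 edges red] = (1/2)^15, and likewise for blue, so P[monochromatic] = 2·(1/2)^15 = 2^{1 − 15} = 1/16384.
By linearity: E[X] = C(45, 6) · 2^{1 − 15} = 8145060 · 1/16384 = 2036265/4096.
Numerically: E[X] ≈ 497.135.

E[X] = C(45,6)·2^(1−C(6,2)) = 2036265/4096 ≈ 497.135.


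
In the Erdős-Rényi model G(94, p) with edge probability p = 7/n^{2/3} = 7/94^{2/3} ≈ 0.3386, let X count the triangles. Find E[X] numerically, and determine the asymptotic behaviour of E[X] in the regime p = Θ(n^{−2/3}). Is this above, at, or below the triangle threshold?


Number of potential triangles: C(94, 3) = 134044.
Each occurs with probability p³ ≈ (0.3386)³ ≈ 3.881847e-02.
By linearity: E[X] = C(94, 3)·p³ ≈ 134044 · 3.881847e-02 ≈ 5203.3830.
Since α = 2/3 < 1, p = c/n^{2/3} ≫ 1/n is above the triangle threshold p ~ 1/n. Asymptotically E[X] ~ (c³/6)·n^{3(1−α)} = (7³/6)·n^{1} → ∞; triangles are abundant w.h.p.

E[X] ≈ 5203.3830; in regime p = Θ(1/n^{2/3}) E[X] diverges (above the triangle threshold p ~ 1/n).


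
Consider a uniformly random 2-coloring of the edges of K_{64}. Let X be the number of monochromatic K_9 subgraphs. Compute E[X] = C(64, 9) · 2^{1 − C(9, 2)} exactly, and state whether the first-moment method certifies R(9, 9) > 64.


E[X] = C(64, 9) · 2^{1 − 36} = 27540584512 · 2^{−35} = 27540584512/34359738368.
As a reduced fraction: E[X] = 430321633/536870912 ≈ 0.801537.
Is E[X] < 1? YES.
Since E[X] < 1, there exists a 2-coloring of K_{64} with no monochromatic K_9; hence R(9, 9) > 64.

E[X] = 430321633/536870912 ≈ 0.801537; E[X] < 1, so R(9, 9) > 64.


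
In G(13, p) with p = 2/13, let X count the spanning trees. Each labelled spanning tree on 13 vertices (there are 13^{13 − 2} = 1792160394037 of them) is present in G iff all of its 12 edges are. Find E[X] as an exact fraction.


K_13 has 13^{13 − 2} = 1792160394037 labelled spanning trees.
For each such spanning tree H, let X_H = 1 if all 12 edges of H are present in G. Then P[X_H = 1] = p^{12} = (2/13)^{12} = 4096/23298085122481.
Summing the indicators: E[X] = Σ_H E[X_H] = 1792160394037 · p^{12} = 1792160394037 · 4096/23298085122481 = 4096/13.
Numerically: E[X] ≈ 315.077.

E[X] = 1792160394037 · (2/13)^{12} = 4096/13 ≈ 315.077.


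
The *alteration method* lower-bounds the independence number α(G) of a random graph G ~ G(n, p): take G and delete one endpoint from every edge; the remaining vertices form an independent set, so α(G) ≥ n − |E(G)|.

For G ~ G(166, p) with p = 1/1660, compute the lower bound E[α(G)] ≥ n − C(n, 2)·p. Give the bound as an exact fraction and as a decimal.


E[|E(G)|] = C(166, 2)·p = 13695 · (1/1660) = 33/4.
E[α(G)] ≥ n − E[|E(G)|] = 166 − 33/4 = 631/4.
Numerically: ≈ 157.75000.
(This is only a lower bound; the true E[α(G)] may be larger.)

E[α(G)] ≥ 631/4 ≈ 157.75000.


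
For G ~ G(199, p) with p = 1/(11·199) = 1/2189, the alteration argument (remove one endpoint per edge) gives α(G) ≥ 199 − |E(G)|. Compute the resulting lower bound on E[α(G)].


E[|E(G)|] = C(199, 2)·p = 19701 · (1/2189) = 9.
E[α(G)] ≥ n − E[|E(G)|] = 199 − 9 = 190.
Numerically: ≈ 190.00000.
(This is only a lower bound; the true E[α(G)] may be larger.)

E[α(G)] ≥ 190 ≈ 190.00000.


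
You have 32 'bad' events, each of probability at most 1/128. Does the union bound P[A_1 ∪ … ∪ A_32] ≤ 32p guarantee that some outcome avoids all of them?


Union bound: P[∪_{i=1}^{32} A_i] ≤ Σ_i P[A_i] ≤ 32·p = 32·(1/128) = 1/4.
Numerically: 1/4 ≈ 0.2500000.
Is 1/4 < 1? YES.
Since P[∪ A_i] ≤ 1/4 < 1, the complement has P[∩ A_i^c] ≥ 1 − 1/4 = 3/4 > 0, so some outcome avoids every A_i.

32·p = 1/4 ≈ 0.2500000; existence CERTIFIED by the union bound.


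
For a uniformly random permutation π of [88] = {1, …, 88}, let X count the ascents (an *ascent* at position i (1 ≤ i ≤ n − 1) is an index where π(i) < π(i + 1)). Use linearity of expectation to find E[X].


Write X = Σ X_I over i = 1, …, 87, with X_I the indicator of one ascent.
There are 87 indicators.
For each fixed i, the pair (π(i), π(i+1)) is a uniformly random ordered pair of distinct values from {1, …, 88}; by symmetry P[π(i) < π(i+1)] = 1/2.
By linearity: E[X] = 87 · (1/2) = (88 − 1) · (1/2) = 87/2 ≈ 43.500000.

E[X] = 87/2 = 43.500000.


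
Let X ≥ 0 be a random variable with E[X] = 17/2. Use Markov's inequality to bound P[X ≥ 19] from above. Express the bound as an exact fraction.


μ = E[X] = 17/2, a = 19.
Markov: P[X ≥ 19] ≤ μ/a = (17/2)/19 = 17/38.
Numerically: ≈ 0.44737.
(Since a = 19 > μ = 8.50000, the bound 17/38 is < 1 and informative.)

P[X ≥ 19] ≤ 17/38 ≈ 0.44737.


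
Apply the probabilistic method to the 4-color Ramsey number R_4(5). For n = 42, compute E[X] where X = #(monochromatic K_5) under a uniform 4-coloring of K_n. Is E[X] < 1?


E[X] = C(42, 5) · 4^{1 − 10} = 850668 · 4^{−9} = 850668/262144.
As a reduced fraction: E[X] = 212667/65536 ≈ 3.245041.
Is E[X] < 1? NO.
Since E[X] ≥ 1, the first-moment bound is inconclusive at n = 42; it does NOT by itself certify R_4(5) > 42.

E[X] = 212667/65536 ≈ 3.245041; E[X] ≥ 1; first-moment method inconclusive here.


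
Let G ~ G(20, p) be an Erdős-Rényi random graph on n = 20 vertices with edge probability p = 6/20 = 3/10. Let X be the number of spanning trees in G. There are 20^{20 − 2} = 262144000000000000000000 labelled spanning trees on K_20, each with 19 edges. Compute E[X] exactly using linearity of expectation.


K_20 has 20^{20 − 2} = 262144000000000000000000 labelled spanning trees.
For each such spanning tree H, let X_H = 1 if all 19 edges of H are present in G. Then P[X_H = 1] = p^{19} = (3/10)^{19} = 1162261467/10000000000000000000.
By linearity of expectation: E[X] = Σ_H E[X_H] = 262144000000000000000000 · p^{19} = 262144000000000000000000 · 1162261467/10000000000000000000 = 152339935002624/5.
Numerically: E[X] ≈ 3.0468e+13.

E[X] = 262144000000000000000000 · (3/10)^{19} = 152339935002624/5 ≈ 3.0468e+13.


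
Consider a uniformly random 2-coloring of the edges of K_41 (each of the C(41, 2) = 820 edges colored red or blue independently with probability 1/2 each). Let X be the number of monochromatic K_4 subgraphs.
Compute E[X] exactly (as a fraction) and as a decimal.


Let X = Σ_S X_S over the C(41, 4) = 101270 subsets S of size 4, where X_S = 1 if the K_4 on S is monochromatic.
For a fixed S, the K_4 on S has C(4, 2) = 6 edges. P[all 6 edges red] = (1/2)^6, and likewise for blue, so P[monochromatic] = 2·(1/2)^6 = 2^{1 − 6} = 1/32.
By linearity: E[X] = C(41, 4) · 2^{1 − 6} = 101270 · 1/32 = 50635/16.
Numerically: E[X] ≈ 3164.6875.

E[X] = C(41,4)·2^(1−C(4,2)) = 50635/16 ≈ 3164.6875.


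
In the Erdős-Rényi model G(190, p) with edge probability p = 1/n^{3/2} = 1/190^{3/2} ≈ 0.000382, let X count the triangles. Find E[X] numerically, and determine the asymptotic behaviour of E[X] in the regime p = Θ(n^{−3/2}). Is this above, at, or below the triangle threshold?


Number of potential triangles: C(190, 3) = 1125180.
Each occurs with probability p³ ≈ (0.000382)³ ≈ 5.56684e-11.
By linearity: E[X] = C(190, 3)·p³ ≈ 1125180 · 5.56684e-11 ≈ 0.000.
Since α = 3/2 > 1, p = c/n^{3/2} = o(1/n) is below the triangle threshold p ~ 1/n. Asymptotically E[X] ~ (c³/6)·n^{3(1−α)} = (1³/6)·n^{-1.5} → 0, so by Markov's inequality G has no triangles w.h.p.

E[X] ≈ 0.000; in regime p = Θ(1/n^{3/2}) E[X] tends to 0 (below the triangle threshold p ~ 1/n).


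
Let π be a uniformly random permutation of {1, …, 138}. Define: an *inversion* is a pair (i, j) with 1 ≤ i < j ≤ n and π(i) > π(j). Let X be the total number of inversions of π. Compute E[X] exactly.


Write X = Σ X_I over the C(138, 2) = 9453 pairs i < j, with X_I the indicator of one inversion.
There are 9453 indicators.
For each fixed pair i < j, the values π(i) and π(j) are two distinct elements of {1, …, 138} in uniformly random order; by symmetry P[π(i) > π(j)] = 1/2.
By linearity: E[X] = 9453 · (1/2) = C(138, 2) · (1/2) = 9453/2 = 9453/2 ≈ 4726.500.

E[X] = 9453/2 = 4726.500.


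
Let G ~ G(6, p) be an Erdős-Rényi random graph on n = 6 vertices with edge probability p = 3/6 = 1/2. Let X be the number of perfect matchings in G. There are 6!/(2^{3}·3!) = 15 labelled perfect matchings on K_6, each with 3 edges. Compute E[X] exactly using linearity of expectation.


K_6 has 6!/(2^{3}·3!) = 15 labelled perfect matchings.
For each such perfect matching H, let X_H = 1 if all 3 edges of H are present in G. Then P[X_H = 1] = p^{3} = (1/2)^{3} = 1/8.
Summing the indicators: E[X] = Σ_H E[X_H] = 15 · p^{3} = 15 · 1/8 = 15/8.
Numerically: E[X] ≈ 1.875.

E[X] = 15 · (1/2)^{3} = 15/8 ≈ 1.875.


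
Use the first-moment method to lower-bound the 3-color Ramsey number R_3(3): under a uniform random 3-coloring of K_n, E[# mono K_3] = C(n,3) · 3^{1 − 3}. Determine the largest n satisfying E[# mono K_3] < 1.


We need C(n, 3) · 3^{1 − 3} < 1, i.e. C(n, 3) < 3^{3 − 1} = 9.
Check values of n near the boundary:
  n = 3: C(3, 3) = 1; 1 < 9? YES
  n = 4: C(4, 3) = 4; 4 < 9? YES
  n = 5: C(5, 3) = 10; 10 < 9? NO
  n = 6: C(6, 3) = 20; 20 < 9? NO
  n = 7: C(7, 3) = 35; 35 < 9? NO
The largest n with C(n, 3) < 9 is n = 4 (where E[X] = 4/9 ≈ 0.444). Hence R_3(3) > 4, i.e. R_3(3) ≥ 5.

Largest n = 4; hence R_3(3) > 4.


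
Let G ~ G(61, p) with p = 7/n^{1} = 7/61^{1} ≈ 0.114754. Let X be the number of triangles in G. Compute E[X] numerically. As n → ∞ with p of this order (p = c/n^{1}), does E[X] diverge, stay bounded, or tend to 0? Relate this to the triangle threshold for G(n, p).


Number of potential triangles: C(61, 3) = 35990.
Each occurs with probability p³ ≈ (0.114754)³ ≈ 1.51113970e-03.
By linearity: E[X] = C(61, 3)·p³ ≈ 35990 · 1.51113970e-03 ≈ 54.385918.
Here α = 1, so p = 7/n is exactly at the triangle threshold p ~ 1/n. Asymptotically E[X] → c³/6 = 7³/6 = 343/6 ≈ 57.166667, a bounded constant. In this regime the triangle count is asymptotically Poisson(c³/6).

E[X] ≈ 54.385918; in regime p = Θ(1/n^{1}) E[X] stays bounded (at the triangle threshold p ~ 1/n).


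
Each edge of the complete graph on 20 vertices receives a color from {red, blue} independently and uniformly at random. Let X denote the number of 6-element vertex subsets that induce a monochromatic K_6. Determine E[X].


Let X = Σ_S X_S over the C(20, 6) = 38760 subsets S of size 6, where X_S = 1 if the K_6 on S is monochromatic.
For a fixed S, the K_6 on S has C(6, 2) = 15 edges. P[all 15 edges red] = (1/2)^15, and likewise for blue, so P[monochromatic] = 2·(1/2)^15 = 2^{1 − 15} = 1/16384.
By linearity: E[X] = C(20, 6) · 2^{1 − 15} = 38760 · 1/16384 = 4845/2048.
Numerically: E[X] ≈ 2.365723.

E[X] = C(20,6)·2^(1−C(6,2)) = 4845/2048 ≈ 2.365723.


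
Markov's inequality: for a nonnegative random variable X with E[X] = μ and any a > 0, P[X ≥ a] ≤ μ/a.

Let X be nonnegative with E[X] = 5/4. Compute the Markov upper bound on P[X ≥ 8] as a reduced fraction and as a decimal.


μ = E[X] = 5/4, a = 8.
Markov: P[X ≥ 8] ≤ μ/a = (5/4)/8 = 5/32.
Numerically: ≈ 0.156.
(Since a = 8 > μ = 1.250, the bound 5/32 is < 1 and informative.)

P[X ≥ 8] ≤ 5/32 ≈ 0.156.


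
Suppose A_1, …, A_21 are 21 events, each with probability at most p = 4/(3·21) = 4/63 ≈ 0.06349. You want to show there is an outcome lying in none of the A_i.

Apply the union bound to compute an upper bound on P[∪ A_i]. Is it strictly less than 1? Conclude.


Union bound: P[∪_{i=1}^{21} A_i] ≤ Σ_i P[A_i] ≤ 21·p = 21·(4/63) = 4/3.
Numerically: 4/3 ≈ 1.33333.
Is 4/3 < 1? NO.
Since the bound 4/3 is ≥ 1, the union bound is uninformative here; it does NOT by itself certify existence.

21·p = 4/3 ≈ 1.33333; existence NOT certified by the union bound.


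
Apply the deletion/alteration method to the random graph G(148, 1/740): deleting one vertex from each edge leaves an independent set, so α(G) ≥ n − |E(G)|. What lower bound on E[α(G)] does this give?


E[|E(G)|] = C(148, 2)·p = 10878 · (1/740) = 147/10.
E[α(G)] ≥ n − E[|E(G)|] = 148 − 147/10 = 1333/10.
Numerically: ≈ 133.300000.
(This is only a lower bound; the true E[α(G)] may be larger.)

E[α(G)] ≥ 1333/10 ≈ 133.300000.


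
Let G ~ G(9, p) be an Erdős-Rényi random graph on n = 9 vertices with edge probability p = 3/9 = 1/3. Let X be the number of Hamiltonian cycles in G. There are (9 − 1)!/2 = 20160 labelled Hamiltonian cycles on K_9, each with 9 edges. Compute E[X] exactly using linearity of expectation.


K_9 has (9 − 1)!/2 = 20160 labelled Hamiltonian cycles.
For each such Hamiltonian cycle H, let X_H = 1 if all 9 edges of H are present in G. Then P[X_H = 1] = p^{9} = (1/3)^{9} = 1/19683.
Summing the indicators: E[X] = Σ_H E[X_H] = 20160 · p^{9} = 20160 · 1/19683 = 2240/2187.
Numerically: E[X] ≈ 1.024.

E[X] = 20160 · (1/3)^{9} = 2240/2187 ≈ 1.024.


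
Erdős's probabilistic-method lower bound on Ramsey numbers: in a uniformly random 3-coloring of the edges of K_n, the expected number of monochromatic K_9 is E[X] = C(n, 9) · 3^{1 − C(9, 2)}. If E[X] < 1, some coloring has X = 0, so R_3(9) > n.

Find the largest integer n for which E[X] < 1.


We need C(n, 9) · 3^{1 − 36} < 1, i.e. C(n, 9) < 3^{36 − 1} = 50031545098999707.
Check values of n near the boundary:
  n = 300: C(300, 9) = 48052241692154700; 48052241692154700 < 50031545098999707? YES
  n = 301: C(301, 9) = 49533303936090975; 49533303936090975 < 50031545098999707? YES
  n = 302: C(302, 9) = 51054804739588650; 51054804739588650 < 50031545098999707? NO
The largest n with C(n, 9) < 50031545098999707 is n = 301 (where E[X] = 16511101312030325/16677181699666569 ≈ 0.9900415). Hence R_3(9) > 301, i.e. R_3(9) ≥ 302.

Largest n = 301; hence R_3(9) > 301.
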